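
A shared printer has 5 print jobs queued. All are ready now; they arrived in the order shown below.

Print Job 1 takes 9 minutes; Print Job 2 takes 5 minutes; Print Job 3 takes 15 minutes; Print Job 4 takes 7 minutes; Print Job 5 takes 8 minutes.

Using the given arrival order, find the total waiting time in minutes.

88

FIFO (arrival order): Print Job 1 Print Job 2 Print Job 3 Print Job 4 Print Job 5.
Print Job 1: waits 0, runs 0→9
Print Job 2: waits 9, runs 9→14
Print Job 3: waits 14, runs 14→29
Print Job 4: waits 29, runs 29→36
Print Job 5: waits 36, runs 36→44
Sum = 0+9+14+29+36 = 88.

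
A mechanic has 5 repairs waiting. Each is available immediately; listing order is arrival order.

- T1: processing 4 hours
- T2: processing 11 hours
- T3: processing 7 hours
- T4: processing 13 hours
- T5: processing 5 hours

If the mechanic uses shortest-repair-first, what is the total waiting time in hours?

SPT (increasing processing time): T1 T5 T3 T2 T4.
T1: waits 0, runs 0→4
T5: waits 4, runs 4→9
T3: waits 9, runs 9→16
T2: waits 16, runs 16→27
T4: waits 27, runs 27→40
Sum = 0+4+9+16+27 = 56.

56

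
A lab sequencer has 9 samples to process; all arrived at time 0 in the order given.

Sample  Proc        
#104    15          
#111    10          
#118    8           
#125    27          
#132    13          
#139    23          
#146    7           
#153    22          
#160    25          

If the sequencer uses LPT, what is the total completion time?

LPT (decreasing processing time): #125 #160 #139 #153 #104 #132 #111 #118 #146.
#125: 0→27
#160: 27→52
#139: 52→75
#153: 75→97
#104: 97→112
#132: 112→125
#111: 125→135
#118: 135→143
#146: 143→150
Sum = 27+52+75+97+112+125+135+143+150 = 916.

916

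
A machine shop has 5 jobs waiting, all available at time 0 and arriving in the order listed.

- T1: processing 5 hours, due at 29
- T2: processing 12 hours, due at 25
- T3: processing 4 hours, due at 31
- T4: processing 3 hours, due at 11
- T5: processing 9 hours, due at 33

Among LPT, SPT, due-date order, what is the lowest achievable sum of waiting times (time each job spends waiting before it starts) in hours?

LPT (decreasing processing time): T2 T5 T1 T3 T4.
T2: waits 0, runs 0→12
T5: waits 12, runs 12→21
T1: waits 21, runs 21→26
T3: waits 26, runs 26→30
T4: waits 30, runs 30→33
Sum = 0+12+21+26+30 = 89.
SPT (increasing processing time): T4 T3 T1 T5 T2.
T4: waits 0, runs 0→3
T3: waits 3, runs 3→7
T1: waits 7, runs 7→12
T5: waits 12, runs 12→21
T2: waits 21, runs 21→33
Sum = 0+3+7+12+21 = 43.
EDD (increasing due date): T4 T2 T1 T3 T5.
T4: waits 0, runs 0→3
T2: waits 3, runs 3→15
T1: waits 15, runs 15→20
T3: waits 20, runs 20→24
T5: waits 24, runs 24→33
Sum = 0+3+15+20+24 = 62.
LPT 89, SPT 43, EDD 62 → minimum 43.

43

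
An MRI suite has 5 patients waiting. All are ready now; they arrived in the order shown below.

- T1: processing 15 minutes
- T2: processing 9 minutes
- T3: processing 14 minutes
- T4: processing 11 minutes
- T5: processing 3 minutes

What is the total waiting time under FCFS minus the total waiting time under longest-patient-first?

FIFO (arrival order): T1 T2 T3 T4 T5.
T1: waits 0, runs 0→15
T2: waits 15, runs 15→24
T3: waits 24, runs 24→38
T4: waits 38, runs 38→49
T5: waits 49, runs 49→52
Sum = 0+15+24+38+49 = 126.
LPT (decreasing processing time): T1 T3 T4 T2 T5.
T1: waits 0, runs 0→15
T3: waits 15, runs 15→29
T4: waits 29, runs 29→40
T2: waits 40, runs 40→49
T5: waits 49, runs 49→52
Sum = 0+15+29+40+49 = 133.
Difference = 126 − 133 = -7.

-7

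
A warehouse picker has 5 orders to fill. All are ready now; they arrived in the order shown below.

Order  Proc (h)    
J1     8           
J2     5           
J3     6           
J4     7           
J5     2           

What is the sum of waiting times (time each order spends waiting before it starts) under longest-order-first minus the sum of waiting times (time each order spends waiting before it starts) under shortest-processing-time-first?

28

LPT (decreasing processing time): J1 J4 J3 J2 J5.
J1: waits 0, runs 0→8
J4: waits 8, runs 8→15
J3: waits 15, runs 15→21
J2: waits 21, runs 21→26
J5: waits 26, runs 26→28
Sum = 0+8+15+21+26 = 70.
SPT (increasing processing time): J5 J2 J3 J4 J1.
J5: waits 0, runs 0→2
J2: waits 2, runs 2→7
J3: waits 7, runs 7→13
J4: waits 13, runs 13→20
J1: waits 20, runs 20→28
Sum = 0+2+7+13+20 = 42.
Difference = 70 − 42 = 28.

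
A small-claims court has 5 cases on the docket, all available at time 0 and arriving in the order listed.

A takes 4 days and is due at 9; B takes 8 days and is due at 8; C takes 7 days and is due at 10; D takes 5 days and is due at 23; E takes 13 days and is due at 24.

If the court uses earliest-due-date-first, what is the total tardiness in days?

EDD (increasing due date): B A C D E.
B: 0→8, due 8, tardiness 0
A: 8→12, due 9, tardiness 3
C: 12→19, due 10, tardiness 9
D: 19→24, due 23, tardiness 1
E: 24→37, due 24, tardiness 13
Sum = 0+3+9+1+13 = 26.

26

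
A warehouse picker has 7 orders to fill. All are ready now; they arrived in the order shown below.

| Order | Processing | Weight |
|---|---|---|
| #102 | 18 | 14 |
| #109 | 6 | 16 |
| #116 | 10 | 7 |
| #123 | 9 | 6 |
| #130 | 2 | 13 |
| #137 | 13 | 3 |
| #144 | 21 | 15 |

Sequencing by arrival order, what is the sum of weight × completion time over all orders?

3076

FIFO (arrival order): #102 #109 #116 #123 #130 #137 #144.
#102: finishes 18, weight 14, w·C = 252
#109: finishes 24, weight 16, w·C = 384
#116: finishes 34, weight 7, w·C = 238
#123: finishes 43, weight 6, w·C = 258
#130: finishes 45, weight 13, w·C = 585
#137: finishes 58, weight 3, w·C = 174
#144: finishes 79, weight 15, w·C = 1185
Sum = 252+384+238+258+585+174+1185 = 3076.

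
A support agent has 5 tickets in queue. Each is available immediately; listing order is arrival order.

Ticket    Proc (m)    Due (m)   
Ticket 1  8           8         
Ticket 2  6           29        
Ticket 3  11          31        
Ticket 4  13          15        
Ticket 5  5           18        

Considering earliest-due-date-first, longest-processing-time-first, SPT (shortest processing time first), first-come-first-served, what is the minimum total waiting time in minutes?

65

EDD (increasing due date): Ticket 1 Ticket 4 Ticket 5 Ticket 2 Ticket 3.
Ticket 1: waits 0, runs 0→8
Ticket 4: waits 8, runs 8→21
Ticket 5: waits 21, runs 21→26
Ticket 2: waits 26, runs 26→32
Ticket 3: waits 32, runs 32→43
Sum = 0+8+21+26+32 = 87.
LPT (decreasing processing time): Ticket 4 Ticket 3 Ticket 1 Ticket 2 Ticket 5.
Ticket 4: waits 0, runs 0→13
Ticket 3: waits 13, runs 13→24
Ticket 1: waits 24, runs 24→32
Ticket 2: waits 32, runs 32→38
Ticket 5: waits 38, runs 38→43
Sum = 0+13+24+32+38 = 107.
SPT (increasing processing time): Ticket 5 Ticket 2 Ticket 1 Ticket 3 Ticket 4.
Ticket 5: waits 0, runs 0→5
Ticket 2: waits 5, runs 5→11
Ticket 1: waits 11, runs 11→19
Ticket 3: waits 19, runs 19→30
Ticket 4: waits 30, runs 30→43
Sum = 0+5+11+19+30 = 65.
FIFO (arrival order): Ticket 1 Ticket 2 Ticket 3 Ticket 4 Ticket 5.
Ticket 1: waits 0, runs 0→8
Ticket 2: waits 8, runs 8→14
Ticket 3: waits 14, runs 14→25
Ticket 4: waits 25, runs 25→38
Ticket 5: waits 38, runs 38→43
Sum = 0+8+14+25+38 = 85.
EDD 87, LPT 107, SPT 65, FIFO 85 → minimum 65.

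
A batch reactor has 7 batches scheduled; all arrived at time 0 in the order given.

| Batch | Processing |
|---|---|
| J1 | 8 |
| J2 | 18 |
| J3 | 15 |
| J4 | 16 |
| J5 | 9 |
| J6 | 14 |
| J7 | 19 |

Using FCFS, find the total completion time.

FIFO (arrival order): J1 J2 J3 J4 J5 J6 J7.
J1: 0→8
J2: 8→26
J3: 26→41
J4: 41→57
J5: 57→66
J6: 66→80
J7: 80→99
Sum = 8+26+41+57+66+80+99 = 377.

377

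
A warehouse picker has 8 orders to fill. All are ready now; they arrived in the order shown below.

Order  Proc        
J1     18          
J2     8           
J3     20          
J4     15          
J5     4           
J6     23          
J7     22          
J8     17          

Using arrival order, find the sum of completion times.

FIFO (arrival order): J1 J2 J3 J4 J5 J6 J7 J8.
J1: 0→18
J2: 18→26
J3: 26→46
J4: 46→61
J5: 61→65
J6: 65→88
J7: 88→110
J8: 110→127
Sum = 18+26+46+61+65+88+110+127 = 541.

541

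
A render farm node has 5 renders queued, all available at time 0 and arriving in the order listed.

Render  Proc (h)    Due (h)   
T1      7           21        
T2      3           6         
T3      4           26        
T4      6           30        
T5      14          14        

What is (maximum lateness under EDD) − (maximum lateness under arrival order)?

EDD (increasing due date): T2 T5 T1 T3 T4.
T2: 0→3, due 6, lateness -3
T5: 3→17, due 14, lateness 3
T1: 17→24, due 21, lateness 3
T3: 24→28, due 26, lateness 2
T4: 28→34, due 30, lateness 4
Maximum = 4.
FIFO (arrival order): T1 T2 T3 T4 T5.
T1: 0→7, due 21, lateness -14
T2: 7→10, due 6, lateness 4
T3: 10→14, due 26, lateness -12
T4: 14→20, due 30, lateness -10
T5: 20→34, due 14, lateness 20
Maximum = 20.
Difference = 4 − 20 = -16.

-16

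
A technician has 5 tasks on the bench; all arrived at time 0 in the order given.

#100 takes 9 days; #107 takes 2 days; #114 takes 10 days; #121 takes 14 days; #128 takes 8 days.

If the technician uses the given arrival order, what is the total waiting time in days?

FIFO (arrival order): #100 #107 #114 #121 #128.
#100: waits 0, runs 0→9
#107: waits 9, runs 9→11
#114: waits 11, runs 11→21
#121: waits 21, runs 21→35
#128: waits 35, runs 35→43
Sum = 0+9+11+21+35 = 76.

76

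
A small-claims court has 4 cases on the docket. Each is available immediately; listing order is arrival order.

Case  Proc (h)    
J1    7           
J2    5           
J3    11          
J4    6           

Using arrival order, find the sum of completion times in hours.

71

FIFO (arrival order): J1 J2 J3 J4.
J1: 0→7
J2: 7→12
J3: 12→23
J4: 23→29
Sum = 7+12+23+29 = 71.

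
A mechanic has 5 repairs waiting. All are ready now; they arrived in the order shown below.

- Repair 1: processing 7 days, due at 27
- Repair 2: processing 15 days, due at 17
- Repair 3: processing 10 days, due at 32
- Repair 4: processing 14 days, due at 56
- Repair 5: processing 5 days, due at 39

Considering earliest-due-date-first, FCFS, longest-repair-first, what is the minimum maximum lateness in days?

0

EDD (increasing due date): Repair 2 Repair 1 Repair 3 Repair 5 Repair 4.
Repair 2: 0→15, due 17, lateness -2
Repair 1: 15→22, due 27, lateness -5
Repair 3: 22→32, due 32, lateness 0
Repair 5: 32→37, due 39, lateness -2
Repair 4: 37→51, due 56, lateness -5
Maximum = 0.
FIFO (arrival order): Repair 1 Repair 2 Repair 3 Repair 4 Repair 5.
Repair 1: 0→7, due 27, lateness -20
Repair 2: 7→22, due 17, lateness 5
Repair 3: 22→32, due 32, lateness 0
Repair 4: 32→46, due 56, lateness -10
Repair 5: 46→51, due 39, lateness 12
Maximum = 12.
LPT (decreasing processing time): Repair 2 Repair 4 Repair 3 Repair 1 Repair 5.
Repair 2: 0→15, due 17, lateness -2
Repair 4: 15→29, due 56, lateness -27
Repair 3: 29→39, due 32, lateness 7
Repair 1: 39→46, due 27, lateness 19
Repair 5: 46→51, due 39, lateness 12
Maximum = 19.
EDD 0, FIFO 12, LPT 19 → minimum 0.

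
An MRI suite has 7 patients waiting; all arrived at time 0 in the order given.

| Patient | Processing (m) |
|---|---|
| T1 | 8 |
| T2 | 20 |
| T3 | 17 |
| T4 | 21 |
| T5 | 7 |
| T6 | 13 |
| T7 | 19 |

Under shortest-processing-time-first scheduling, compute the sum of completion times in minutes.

348

SPT (increasing processing time): T5 T1 T6 T3 T7 T2 T4.
T5: 0→7
T1: 7→15
T6: 15→28
T3: 28→45
T7: 45→64
T2: 64→84
T4: 84→105
Sum = 7+15+28+45+64+84+105 = 348.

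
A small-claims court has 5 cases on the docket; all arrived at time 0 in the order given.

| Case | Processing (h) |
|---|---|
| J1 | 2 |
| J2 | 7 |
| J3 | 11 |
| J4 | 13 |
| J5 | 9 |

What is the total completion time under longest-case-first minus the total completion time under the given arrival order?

LPT (decreasing processing time): J4 J3 J5 J2 J1.
J4: 0→13
J3: 13→24
J5: 24→33
J2: 33→40
J1: 40→42
Sum = 13+24+33+40+42 = 152.
FIFO (arrival order): J1 J2 J3 J4 J5.
J1: 0→2
J2: 2→9
J3: 9→20
J4: 20→33
J5: 33→42
Sum = 2+9+20+33+42 = 106.
Difference = 152 − 106 = 46.

46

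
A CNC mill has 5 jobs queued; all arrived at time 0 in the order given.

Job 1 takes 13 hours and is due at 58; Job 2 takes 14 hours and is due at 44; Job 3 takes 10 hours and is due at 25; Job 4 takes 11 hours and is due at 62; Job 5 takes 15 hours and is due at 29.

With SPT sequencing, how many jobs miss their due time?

SPT (increasing processing time): Job 3 Job 4 Job 1 Job 2 Job 5.
Job 3: 0→10, due 25, tardiness 0
Job 4: 10→21, due 62, tardiness 0
Job 1: 21→34, due 58, tardiness 0
Job 2: 34→48, due 44, tardiness 4
Job 5: 48→63, due 29, tardiness 34
Late jobs: 2.

2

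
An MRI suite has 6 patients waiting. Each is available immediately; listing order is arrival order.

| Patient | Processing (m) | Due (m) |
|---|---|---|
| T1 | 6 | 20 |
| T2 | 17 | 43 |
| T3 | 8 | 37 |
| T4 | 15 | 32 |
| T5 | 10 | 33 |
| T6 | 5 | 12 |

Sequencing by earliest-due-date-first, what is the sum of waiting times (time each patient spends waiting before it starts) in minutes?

EDD (increasing due date): T6 T1 T4 T5 T3 T2.
T6: waits 0, runs 0→5
T1: waits 5, runs 5→11
T4: waits 11, runs 11→26
T5: waits 26, runs 26→36
T3: waits 36, runs 36→44
T2: waits 44, runs 44→61
Sum = 0+5+11+26+36+44 = 122.

122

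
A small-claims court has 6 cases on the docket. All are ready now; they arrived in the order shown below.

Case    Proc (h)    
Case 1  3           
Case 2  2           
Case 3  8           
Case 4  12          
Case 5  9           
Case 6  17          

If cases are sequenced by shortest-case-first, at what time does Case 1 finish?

5

SPT (increasing processing time): Case 2 Case 1 Case 3 Case 5 Case 4 Case 6.
Case 2: 0→2
Case 1: 2→5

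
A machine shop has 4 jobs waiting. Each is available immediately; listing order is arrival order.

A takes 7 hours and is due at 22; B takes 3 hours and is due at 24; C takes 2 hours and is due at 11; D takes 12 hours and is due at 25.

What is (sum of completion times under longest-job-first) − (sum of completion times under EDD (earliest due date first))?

LPT (decreasing processing time): D A B C.
D: 0→12
A: 12→19
B: 19→22
C: 22→24
Sum = 12+19+22+24 = 77.
EDD (increasing due date): C A B D.
C: 0→2
A: 2→9
B: 9→12
D: 12→24
Sum = 2+9+12+24 = 47.
Difference = 77 − 47 = 30.

30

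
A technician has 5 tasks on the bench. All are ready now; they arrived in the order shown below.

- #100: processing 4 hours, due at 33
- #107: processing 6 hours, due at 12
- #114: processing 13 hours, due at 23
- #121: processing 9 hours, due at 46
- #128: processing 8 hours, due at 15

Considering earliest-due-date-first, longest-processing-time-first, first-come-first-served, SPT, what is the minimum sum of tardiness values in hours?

EDD (increasing due date): #107 #128 #114 #100 #121.
#107: 0→6, due 12, tardiness 0
#128: 6→14, due 15, tardiness 0
#114: 14→27, due 23, tardiness 4
#100: 27→31, due 33, tardiness 0
#121: 31→40, due 46, tardiness 0
Sum = 0+0+4+0+0 = 4.
LPT (decreasing processing time): #114 #121 #128 #107 #100.
#114: 0→13, due 23, tardiness 0
#121: 13→22, due 46, tardiness 0
#128: 22→30, due 15, tardiness 15
#107: 30→36, due 12, tardiness 24
#100: 36→40, due 33, tardiness 7
Sum = 0+0+15+24+7 = 46.
FIFO (arrival order): #100 #107 #114 #121 #128.
#100: 0→4, due 33, tardiness 0
#107: 4→10, due 12, tardiness 0
#114: 10→23, due 23, tardiness 0
#121: 23→32, due 46, tardiness 0
#128: 32→40, due 15, tardiness 25
Sum = 0+0+0+0+25 = 25.
SPT (increasing processing time): #100 #107 #128 #121 #114.
#100: 0→4, due 33, tardiness 0
#107: 4→10, due 12, tardiness 0
#128: 10→18, due 15, tardiness 3
#121: 18→27, due 46, tardiness 0
#114: 27→40, due 23, tardiness 17
Sum = 0+0+3+0+17 = 20.
EDD 4, LPT 46, FIFO 25, SPT 20 → minimum 4.

4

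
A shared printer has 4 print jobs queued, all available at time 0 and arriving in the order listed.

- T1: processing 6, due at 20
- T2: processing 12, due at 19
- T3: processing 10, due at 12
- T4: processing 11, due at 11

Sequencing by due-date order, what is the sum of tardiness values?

42

EDD (increasing due date): T4 T3 T2 T1.
T4: 0→11, due 11, tardiness 0
T3: 11→21, due 12, tardiness 9
T2: 21→33, due 19, tardiness 14
T1: 33→39, due 20, tardiness 19
Sum = 0+9+14+19 = 42.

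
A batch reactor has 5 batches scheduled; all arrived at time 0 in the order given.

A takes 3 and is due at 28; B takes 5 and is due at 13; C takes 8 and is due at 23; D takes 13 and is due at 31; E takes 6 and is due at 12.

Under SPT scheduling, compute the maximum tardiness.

SPT (increasing processing time): A B E C D.
A: 0→3, due 28, tardiness 0
B: 3→8, due 13, tardiness 0
E: 8→14, due 12, tardiness 2
C: 14→22, due 23, tardiness 0
D: 22→35, due 31, tardiness 4
Maximum = 4.

4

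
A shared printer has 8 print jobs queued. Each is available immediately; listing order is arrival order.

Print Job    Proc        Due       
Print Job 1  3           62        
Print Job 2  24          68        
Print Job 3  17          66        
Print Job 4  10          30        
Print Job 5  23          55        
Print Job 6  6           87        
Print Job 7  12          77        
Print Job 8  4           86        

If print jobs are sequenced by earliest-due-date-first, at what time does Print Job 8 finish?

93

EDD (increasing due date): Print Job 4 Print Job 5 Print Job 1 Print Job 3 Print Job 2 Print Job 7 Print Job 8 Print Job 6.
Print Job 4: 0→10
Print Job 5: 10→33
Print Job 1: 33→36
Print Job 3: 36→53
Print Job 2: 53→77
Print Job 7: 77→89
Print Job 8: 89→93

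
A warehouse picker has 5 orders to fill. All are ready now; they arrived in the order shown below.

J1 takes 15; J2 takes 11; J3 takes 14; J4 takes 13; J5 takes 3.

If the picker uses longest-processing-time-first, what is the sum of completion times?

195

LPT (decreasing processing time): J1 J3 J4 J2 J5.
J1: 0→15
J3: 15→29
J4: 29→42
J2: 42→53
J5: 53→56
Sum = 15+29+42+53+56 = 195.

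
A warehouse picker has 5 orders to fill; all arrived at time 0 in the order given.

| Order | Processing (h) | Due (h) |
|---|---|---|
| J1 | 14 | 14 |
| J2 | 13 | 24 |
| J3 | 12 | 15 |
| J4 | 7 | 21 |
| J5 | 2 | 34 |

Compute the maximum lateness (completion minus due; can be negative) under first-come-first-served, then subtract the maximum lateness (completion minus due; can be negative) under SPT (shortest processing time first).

-9

FIFO (arrival order): J1 J2 J3 J4 J5.
J1: 0→14, due 14, lateness 0
J2: 14→27, due 24, lateness 3
J3: 27→39, due 15, lateness 24
J4: 39→46, due 21, lateness 25
J5: 46→48, due 34, lateness 14
Maximum = 25.
SPT (increasing processing time): J5 J4 J3 J2 J1.
J5: 0→2, due 34, lateness -32
J4: 2→9, due 21, lateness -12
J3: 9→21, due 15, lateness 6
J2: 21→34, due 24, lateness 10
J1: 34→48, due 14, lateness 34
Maximum = 34.
Difference = 25 − 34 = -9.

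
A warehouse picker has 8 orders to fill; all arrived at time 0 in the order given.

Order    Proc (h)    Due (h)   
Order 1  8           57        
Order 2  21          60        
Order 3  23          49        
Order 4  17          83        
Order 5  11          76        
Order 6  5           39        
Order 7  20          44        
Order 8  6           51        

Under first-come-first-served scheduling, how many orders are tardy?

5

FIFO (arrival order): Order 1 Order 2 Order 3 Order 4 Order 5 Order 6 Order 7 Order 8.
Order 1: 0→8, due 57, tardiness 0
Order 2: 8→29, due 60, tardiness 0
Order 3: 29→52, due 49, tardiness 3
Order 4: 52→69, due 83, tardiness 0
Order 5: 69→80, due 76, tardiness 4
Order 6: 80→85, due 39, tardiness 46
Order 7: 85→105, due 44, tardiness 61
Order 8: 105→111, due 51, tardiness 60
Late orders: 5.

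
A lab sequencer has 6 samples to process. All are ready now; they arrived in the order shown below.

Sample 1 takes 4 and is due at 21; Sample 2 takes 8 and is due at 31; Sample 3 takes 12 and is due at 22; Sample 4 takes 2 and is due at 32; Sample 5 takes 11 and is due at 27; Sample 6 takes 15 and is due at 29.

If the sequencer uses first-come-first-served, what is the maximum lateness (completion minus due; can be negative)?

23

FIFO (arrival order): Sample 1 Sample 2 Sample 3 Sample 4 Sample 5 Sample 6.
Sample 1: 0→4, due 21, lateness -17
Sample 2: 4→12, due 31, lateness -19
Sample 3: 12→24, due 22, lateness 2
Sample 4: 24→26, due 32, lateness -6
Sample 5: 26→37, due 27, lateness 10
Sample 6: 37→52, due 29, lateness 23
Maximum = 23.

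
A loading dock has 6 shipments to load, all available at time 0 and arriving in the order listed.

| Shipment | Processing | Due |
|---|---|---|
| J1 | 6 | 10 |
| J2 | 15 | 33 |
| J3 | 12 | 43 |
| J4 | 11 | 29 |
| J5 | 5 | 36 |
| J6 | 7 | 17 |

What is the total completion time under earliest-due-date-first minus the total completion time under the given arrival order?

-27

EDD (increasing due date): J1 J6 J4 J2 J5 J3.
J1: 0→6
J6: 6→13
J4: 13→24
J2: 24→39
J5: 39→44
J3: 44→56
Sum = 6+13+24+39+44+56 = 182.
FIFO (arrival order): J1 J2 J3 J4 J5 J6.
J1: 0→6
J2: 6→21
J3: 21→33
J4: 33→44
J5: 44→49
J6: 49→56
Sum = 6+21+33+44+49+56 = 209.
Difference = 182 − 209 = -27.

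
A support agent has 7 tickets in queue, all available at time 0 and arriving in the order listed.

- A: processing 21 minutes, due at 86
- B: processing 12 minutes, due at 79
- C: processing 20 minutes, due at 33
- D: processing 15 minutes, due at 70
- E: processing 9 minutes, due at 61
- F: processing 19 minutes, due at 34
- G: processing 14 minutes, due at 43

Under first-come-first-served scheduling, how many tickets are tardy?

FIFO (arrival order): A B C D E F G.
A: 0→21, due 86, tardiness 0
B: 21→33, due 79, tardiness 0
C: 33→53, due 33, tardiness 20
D: 53→68, due 70, tardiness 0
E: 68→77, due 61, tardiness 16
F: 77→96, due 34, tardiness 62
G: 96→110, due 43, tardiness 67
Late tickets: 4.

4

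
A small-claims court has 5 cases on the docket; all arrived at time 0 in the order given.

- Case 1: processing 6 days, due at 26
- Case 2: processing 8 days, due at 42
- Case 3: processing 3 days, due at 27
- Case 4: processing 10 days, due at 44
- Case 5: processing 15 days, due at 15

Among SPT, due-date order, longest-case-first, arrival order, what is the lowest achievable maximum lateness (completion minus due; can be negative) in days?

SPT (increasing processing time): Case 3 Case 1 Case 2 Case 4 Case 5.
Case 3: 0→3, due 27, lateness -24
Case 1: 3→9, due 26, lateness -17
Case 2: 9→17, due 42, lateness -25
Case 4: 17→27, due 44, lateness -17
Case 5: 27→42, due 15, lateness 27
Maximum = 27.
EDD (increasing due date): Case 5 Case 1 Case 3 Case 2 Case 4.
Case 5: 0→15, due 15, lateness 0
Case 1: 15→21, due 26, lateness -5
Case 3: 21→24, due 27, lateness -3
Case 2: 24→32, due 42, lateness -10
Case 4: 32→42, due 44, lateness -2
Maximum = 0.
LPT (decreasing processing time): Case 5 Case 4 Case 2 Case 1 Case 3.
Case 5: 0→15, due 15, lateness 0
Case 4: 15→25, due 44, lateness -19
Case 2: 25→33, due 42, lateness -9
Case 1: 33→39, due 26, lateness 13
Case 3: 39→42, due 27, lateness 15
Maximum = 15.
FIFO (arrival order): Case 1 Case 2 Case 3 Case 4 Case 5.
Case 1: 0→6, due 26, lateness -20
Case 2: 6→14, due 42, lateness -28
Case 3: 14→17, due 27, lateness -10
Case 4: 17→27, due 44, lateness -17
Case 5: 27→42, due 15, lateness 27
Maximum = 27.
SPT 27, EDD 0, LPT 15, FIFO 27 → minimum 0.

0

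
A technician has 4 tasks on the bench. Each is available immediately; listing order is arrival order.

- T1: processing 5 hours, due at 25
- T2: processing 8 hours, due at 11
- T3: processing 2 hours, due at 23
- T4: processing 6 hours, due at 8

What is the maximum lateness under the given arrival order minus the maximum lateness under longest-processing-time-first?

FIFO (arrival order): T1 T2 T3 T4.
T1: 0→5, due 25, lateness -20
T2: 5→13, due 11, lateness 2
T3: 13→15, due 23, lateness -8
T4: 15→21, due 8, lateness 13
Maximum = 13.
LPT (decreasing processing time): T2 T4 T1 T3.
T2: 0→8, due 11, lateness -3
T4: 8→14, due 8, lateness 6
T1: 14→19, due 25, lateness -6
T3: 19→21, due 23, lateness -2
Maximum = 6.
Difference = 13 − 6 = 7.

7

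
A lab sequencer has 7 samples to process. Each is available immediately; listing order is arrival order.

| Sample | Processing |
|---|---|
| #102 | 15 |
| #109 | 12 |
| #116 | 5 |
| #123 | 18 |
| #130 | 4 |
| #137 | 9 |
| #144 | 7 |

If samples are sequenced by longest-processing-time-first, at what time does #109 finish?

LPT (decreasing processing time): #123 #102 #109 #137 #144 #116 #130.
#123: 0→18
#102: 18→33
#109: 33→45

45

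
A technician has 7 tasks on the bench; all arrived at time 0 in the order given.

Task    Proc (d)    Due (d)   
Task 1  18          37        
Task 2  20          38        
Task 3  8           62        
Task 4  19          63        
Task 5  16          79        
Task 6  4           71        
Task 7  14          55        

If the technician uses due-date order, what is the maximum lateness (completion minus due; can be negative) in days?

EDD (increasing due date): Task 1 Task 2 Task 7 Task 3 Task 4 Task 6 Task 5.
Task 1: 0→18, due 37, lateness -19
Task 2: 18→38, due 38, lateness 0
Task 7: 38→52, due 55, lateness -3
Task 3: 52→60, due 62, lateness -2
Task 4: 60→79, due 63, lateness 16
Task 6: 79→83, due 71, lateness 12
Task 5: 83→99, due 79, lateness 20
Maximum = 20.

20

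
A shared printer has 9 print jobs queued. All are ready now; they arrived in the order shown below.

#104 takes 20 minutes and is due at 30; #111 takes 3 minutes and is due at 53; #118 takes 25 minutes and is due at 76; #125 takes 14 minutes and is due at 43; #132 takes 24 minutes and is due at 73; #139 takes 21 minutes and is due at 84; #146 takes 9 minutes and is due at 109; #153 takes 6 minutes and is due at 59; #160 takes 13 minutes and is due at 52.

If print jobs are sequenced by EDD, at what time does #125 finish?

EDD (increasing due date): #104 #125 #160 #111 #153 #132 #118 #139 #146.
#104: 0→20
#125: 20→34

34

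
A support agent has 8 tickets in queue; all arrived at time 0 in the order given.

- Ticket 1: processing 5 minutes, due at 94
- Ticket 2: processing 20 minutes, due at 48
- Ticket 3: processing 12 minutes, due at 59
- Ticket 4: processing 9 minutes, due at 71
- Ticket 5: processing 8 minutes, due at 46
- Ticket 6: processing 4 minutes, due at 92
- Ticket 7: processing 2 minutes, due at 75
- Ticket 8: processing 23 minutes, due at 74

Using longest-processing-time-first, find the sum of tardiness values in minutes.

LPT (decreasing processing time): Ticket 8 Ticket 2 Ticket 3 Ticket 4 Ticket 5 Ticket 1 Ticket 6 Ticket 7.
Ticket 8: 0→23, due 74, tardiness 0
Ticket 2: 23→43, due 48, tardiness 0
Ticket 3: 43→55, due 59, tardiness 0
Ticket 4: 55→64, due 71, tardiness 0
Ticket 5: 64→72, due 46, tardiness 26
Ticket 1: 72→77, due 94, tardiness 0
Ticket 6: 77→81, due 92, tardiness 0
Ticket 7: 81→83, due 75, tardiness 8
Sum = 0+0+0+0+26+0+0+8 = 34.

34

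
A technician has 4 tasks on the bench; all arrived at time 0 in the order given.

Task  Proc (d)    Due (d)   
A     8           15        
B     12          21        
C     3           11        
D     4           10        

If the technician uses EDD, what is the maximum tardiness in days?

6

EDD (increasing due date): D C A B.
D: 0→4, due 10, tardiness 0
C: 4→7, due 11, tardiness 0
A: 7→15, due 15, tardiness 0
B: 15→27, due 21, tardiness 6
Maximum = 6.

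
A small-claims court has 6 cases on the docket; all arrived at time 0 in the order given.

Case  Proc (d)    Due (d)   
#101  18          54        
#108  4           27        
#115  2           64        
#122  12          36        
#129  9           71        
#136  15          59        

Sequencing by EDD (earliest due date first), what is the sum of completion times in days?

214

EDD (increasing due date): #108 #122 #101 #136 #115 #129.
#108: 0→4
#122: 4→16
#101: 16→34
#136: 34→49
#115: 49→51
#129: 51→60
Sum = 4+16+34+49+51+60 = 214.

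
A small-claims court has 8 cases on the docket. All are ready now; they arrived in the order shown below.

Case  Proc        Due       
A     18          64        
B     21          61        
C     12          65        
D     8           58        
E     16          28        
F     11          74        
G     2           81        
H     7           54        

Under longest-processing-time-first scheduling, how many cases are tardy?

LPT (decreasing processing time): B A E C F D H G.
B: 0→21, due 61, tardiness 0
A: 21→39, due 64, tardiness 0
E: 39→55, due 28, tardiness 27
C: 55→67, due 65, tardiness 2
F: 67→78, due 74, tardiness 4
D: 78→86, due 58, tardiness 28
H: 86→93, due 54, tardiness 39
G: 93→95, due 81, tardiness 14
Late cases: 6.

6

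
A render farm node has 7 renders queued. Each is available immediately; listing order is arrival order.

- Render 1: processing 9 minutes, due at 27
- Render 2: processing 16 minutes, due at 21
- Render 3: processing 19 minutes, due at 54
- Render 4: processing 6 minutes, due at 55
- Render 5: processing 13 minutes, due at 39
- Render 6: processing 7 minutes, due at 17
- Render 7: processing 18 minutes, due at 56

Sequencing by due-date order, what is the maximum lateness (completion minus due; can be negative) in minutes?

EDD (increasing due date): Render 6 Render 2 Render 1 Render 5 Render 3 Render 4 Render 7.
Render 6: 0→7, due 17, lateness -10
Render 2: 7→23, due 21, lateness 2
Render 1: 23→32, due 27, lateness 5
Render 5: 32→45, due 39, lateness 6
Render 3: 45→64, due 54, lateness 10
Render 4: 64→70, due 55, lateness 15
Render 7: 70→88, due 56, lateness 32
Maximum = 32.

32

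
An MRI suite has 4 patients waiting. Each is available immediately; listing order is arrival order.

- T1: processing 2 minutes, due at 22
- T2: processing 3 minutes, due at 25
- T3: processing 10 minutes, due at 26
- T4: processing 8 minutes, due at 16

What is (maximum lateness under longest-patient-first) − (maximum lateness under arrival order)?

-5

LPT (decreasing processing time): T3 T4 T2 T1.
T3: 0→10, due 26, lateness -16
T4: 10→18, due 16, lateness 2
T2: 18→21, due 25, lateness -4
T1: 21→23, due 22, lateness 1
Maximum = 2.
FIFO (arrival order): T1 T2 T3 T4.
T1: 0→2, due 22, lateness -20
T2: 2→5, due 25, lateness -20
T3: 5→15, due 26, lateness -11
T4: 15→23, due 16, lateness 7
Maximum = 7.
Difference = 2 − 7 = -5.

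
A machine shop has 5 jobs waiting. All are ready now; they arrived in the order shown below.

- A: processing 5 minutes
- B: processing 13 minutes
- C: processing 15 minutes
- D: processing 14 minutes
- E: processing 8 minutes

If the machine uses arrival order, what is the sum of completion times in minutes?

158

FIFO (arrival order): A B C D E.
A: 0→5
B: 5→18
C: 18→33
D: 33→47
E: 47→55
Sum = 5+18+33+47+55 = 158.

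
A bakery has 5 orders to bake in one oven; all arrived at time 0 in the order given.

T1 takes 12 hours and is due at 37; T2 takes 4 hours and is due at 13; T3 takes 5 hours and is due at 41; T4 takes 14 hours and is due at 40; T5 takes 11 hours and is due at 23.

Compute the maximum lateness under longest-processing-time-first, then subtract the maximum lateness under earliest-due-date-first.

28

LPT (decreasing processing time): T4 T1 T5 T3 T2.
T4: 0→14, due 40, lateness -26
T1: 14→26, due 37, lateness -11
T5: 26→37, due 23, lateness 14
T3: 37→42, due 41, lateness 1
T2: 42→46, due 13, lateness 33
Maximum = 33.
EDD (increasing due date): T2 T5 T1 T4 T3.
T2: 0→4, due 13, lateness -9
T5: 4→15, due 23, lateness -8
T1: 15→27, due 37, lateness -10
T4: 27→41, due 40, lateness 1
T3: 41→46, due 41, lateness 5
Maximum = 5.
Difference = 33 − 5 = 28.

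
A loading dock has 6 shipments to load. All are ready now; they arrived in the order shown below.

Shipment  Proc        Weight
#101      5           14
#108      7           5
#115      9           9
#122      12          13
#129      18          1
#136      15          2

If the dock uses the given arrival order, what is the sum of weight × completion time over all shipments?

FIFO (arrival order): #101 #108 #115 #122 #129 #136.
#101: finishes 5, weight 14, w·C = 70
#108: finishes 12, weight 5, w·C = 60
#115: finishes 21, weight 9, w·C = 189
#122: finishes 33, weight 13, w·C = 429
#129: finishes 51, weight 1, w·C = 51
#136: finishes 66, weight 2, w·C = 132
Sum = 70+60+189+429+51+132 = 931.

931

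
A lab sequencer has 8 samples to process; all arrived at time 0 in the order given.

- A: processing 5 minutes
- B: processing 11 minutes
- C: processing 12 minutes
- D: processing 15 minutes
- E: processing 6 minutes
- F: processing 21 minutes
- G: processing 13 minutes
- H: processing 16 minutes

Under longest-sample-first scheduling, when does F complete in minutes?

21

LPT (decreasing processing time): F H D G C B E A.
F: 0→21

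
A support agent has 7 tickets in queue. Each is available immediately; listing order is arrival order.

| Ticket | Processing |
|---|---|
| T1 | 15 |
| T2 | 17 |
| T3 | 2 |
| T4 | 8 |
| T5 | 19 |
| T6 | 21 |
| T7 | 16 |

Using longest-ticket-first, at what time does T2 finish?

LPT (decreasing processing time): T6 T5 T2 T7 T1 T4 T3.
T6: 0→21
T5: 21→40
T2: 40→57

57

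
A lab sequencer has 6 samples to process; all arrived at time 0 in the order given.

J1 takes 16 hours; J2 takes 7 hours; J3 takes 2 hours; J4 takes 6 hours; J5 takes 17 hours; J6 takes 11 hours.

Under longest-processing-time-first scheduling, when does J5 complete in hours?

LPT (decreasing processing time): J5 J1 J6 J2 J4 J3.
J5: 0→17

17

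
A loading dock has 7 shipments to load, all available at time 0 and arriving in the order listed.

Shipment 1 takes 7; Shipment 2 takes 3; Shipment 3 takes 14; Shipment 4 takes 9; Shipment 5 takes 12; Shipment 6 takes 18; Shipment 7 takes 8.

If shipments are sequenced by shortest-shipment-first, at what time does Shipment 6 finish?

71

SPT (increasing processing time): Shipment 2 Shipment 1 Shipment 7 Shipment 4 Shipment 5 Shipment 3 Shipment 6.
Shipment 2: 0→3
Shipment 1: 3→10
Shipment 7: 10→18
Shipment 4: 18→27
Shipment 5: 27→39
Shipment 3: 39→53
Shipment 6: 53→71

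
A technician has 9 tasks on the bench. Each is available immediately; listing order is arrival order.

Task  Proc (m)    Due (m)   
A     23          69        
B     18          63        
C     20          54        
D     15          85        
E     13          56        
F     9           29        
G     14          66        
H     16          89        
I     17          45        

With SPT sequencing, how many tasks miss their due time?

4

SPT (increasing processing time): F E G D H I B C A.
F: 0→9, due 29, tardiness 0
E: 9→22, due 56, tardiness 0
G: 22→36, due 66, tardiness 0
D: 36→51, due 85, tardiness 0
H: 51→67, due 89, tardiness 0
I: 67→84, due 45, tardiness 39
B: 84→102, due 63, tardiness 39
C: 102→122, due 54, tardiness 68
A: 122→145, due 69, tardiness 76
Late tasks: 4.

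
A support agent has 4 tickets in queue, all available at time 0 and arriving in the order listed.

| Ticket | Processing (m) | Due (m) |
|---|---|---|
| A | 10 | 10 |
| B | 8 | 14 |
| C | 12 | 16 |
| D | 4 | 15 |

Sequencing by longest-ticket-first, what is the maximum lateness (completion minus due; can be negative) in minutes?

19

LPT (decreasing processing time): C A B D.
C: 0→12, due 16, lateness -4
A: 12→22, due 10, lateness 12
B: 22→30, due 14, lateness 16
D: 30→34, due 15, lateness 19
Maximum = 19.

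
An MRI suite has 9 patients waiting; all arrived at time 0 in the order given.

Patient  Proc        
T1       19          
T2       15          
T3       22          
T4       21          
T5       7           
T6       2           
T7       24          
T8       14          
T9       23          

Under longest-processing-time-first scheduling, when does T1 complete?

LPT (decreasing processing time): T7 T9 T3 T4 T1 T2 T8 T5 T6.
T7: 0→24
T9: 24→47
T3: 47→69
T4: 69→90
T1: 90→109

109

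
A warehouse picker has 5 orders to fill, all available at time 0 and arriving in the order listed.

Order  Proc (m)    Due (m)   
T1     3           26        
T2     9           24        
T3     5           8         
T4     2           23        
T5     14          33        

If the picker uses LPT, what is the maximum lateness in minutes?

20

LPT (decreasing processing time): T5 T2 T3 T1 T4.
T5: 0→14, due 33, lateness -19
T2: 14→23, due 24, lateness -1
T3: 23→28, due 8, lateness 20
T1: 28→31, due 26, lateness 5
T4: 31→33, due 23, lateness 10
Maximum = 20.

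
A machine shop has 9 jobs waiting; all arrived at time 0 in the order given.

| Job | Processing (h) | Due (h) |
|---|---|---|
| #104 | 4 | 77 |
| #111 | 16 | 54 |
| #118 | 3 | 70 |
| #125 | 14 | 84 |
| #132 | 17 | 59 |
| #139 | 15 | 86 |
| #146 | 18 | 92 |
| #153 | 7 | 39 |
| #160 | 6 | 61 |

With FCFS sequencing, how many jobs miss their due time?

2

FIFO (arrival order): #104 #111 #118 #125 #132 #139 #146 #153 #160.
#104: 0→4, due 77, tardiness 0
#111: 4→20, due 54, tardiness 0
#118: 20→23, due 70, tardiness 0
#125: 23→37, due 84, tardiness 0
#132: 37→54, due 59, tardiness 0
#139: 54→69, due 86, tardiness 0
#146: 69→87, due 92, tardiness 0
#153: 87→94, due 39, tardiness 55
#160: 94→100, due 61, tardiness 39
Late jobs: 2.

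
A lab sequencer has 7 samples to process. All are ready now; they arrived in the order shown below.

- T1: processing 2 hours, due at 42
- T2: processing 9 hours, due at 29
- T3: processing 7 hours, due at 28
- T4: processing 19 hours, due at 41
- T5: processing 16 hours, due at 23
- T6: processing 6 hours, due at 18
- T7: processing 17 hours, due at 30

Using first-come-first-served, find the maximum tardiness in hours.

46

FIFO (arrival order): T1 T2 T3 T4 T5 T6 T7.
T1: 0→2, due 42, tardiness 0
T2: 2→11, due 29, tardiness 0
T3: 11→18, due 28, tardiness 0
T4: 18→37, due 41, tardiness 0
T5: 37→53, due 23, tardiness 30
T6: 53→59, due 18, tardiness 41
T7: 59→76, due 30, tardiness 46
Maximum = 46.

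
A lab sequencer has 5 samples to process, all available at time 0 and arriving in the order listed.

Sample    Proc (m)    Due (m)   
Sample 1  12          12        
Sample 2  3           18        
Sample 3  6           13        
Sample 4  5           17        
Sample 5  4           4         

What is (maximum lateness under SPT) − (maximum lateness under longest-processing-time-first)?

-5

SPT (increasing processing time): Sample 2 Sample 5 Sample 4 Sample 3 Sample 1.
Sample 2: 0→3, due 18, lateness -15
Sample 5: 3→7, due 4, lateness 3
Sample 4: 7→12, due 17, lateness -5
Sample 3: 12→18, due 13, lateness 5
Sample 1: 18→30, due 12, lateness 18
Maximum = 18.
LPT (decreasing processing time): Sample 1 Sample 3 Sample 4 Sample 5 Sample 2.
Sample 1: 0→12, due 12, lateness 0
Sample 3: 12→18, due 13, lateness 5
Sample 4: 18→23, due 17, lateness 6
Sample 5: 23→27, due 4, lateness 23
Sample 2: 27→30, due 18, lateness 12
Maximum = 23.
Difference = 18 − 23 = -5.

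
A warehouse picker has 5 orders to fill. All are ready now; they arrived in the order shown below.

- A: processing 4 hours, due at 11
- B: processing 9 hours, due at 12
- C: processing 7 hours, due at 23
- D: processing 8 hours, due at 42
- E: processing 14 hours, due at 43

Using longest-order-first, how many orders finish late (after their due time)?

LPT (decreasing processing time): E B D C A.
E: 0→14, due 43, tardiness 0
B: 14→23, due 12, tardiness 11
D: 23→31, due 42, tardiness 0
C: 31→38, due 23, tardiness 15
A: 38→42, due 11, tardiness 31
Late orders: 3.

3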